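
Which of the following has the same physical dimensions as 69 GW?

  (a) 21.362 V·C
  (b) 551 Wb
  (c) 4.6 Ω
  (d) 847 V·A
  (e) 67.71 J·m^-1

(d)

Reference: W = J·s⁻¹ = kg·m²·s⁻³.
Each option:
  (a) C·V = s·A·J·C⁻¹ = kg·m²·s⁻²
  (b) Wb = V·s = kg·m²·s⁻²·A⁻¹
  (c) Ω = V·A⁻¹ = kg·m²·s⁻³·A⁻²
  (d) V·A = J·C⁻¹·A = kg·m²·s⁻³  ← same
  (e) J·m⁻¹ = N·m·m⁻¹ = kg·m·s⁻²
Only (d) matches kg·m²·s⁻³.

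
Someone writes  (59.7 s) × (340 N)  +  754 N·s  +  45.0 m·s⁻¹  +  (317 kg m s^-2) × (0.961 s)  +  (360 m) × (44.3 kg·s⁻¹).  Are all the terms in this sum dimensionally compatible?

No

Dimensions:
  (59.7 s) × (340 N):  [s] · [kg·m·s⁻²] = kg·m·s⁻¹
  754 N·s:  N·s = kg·m·s⁻²·s = kg·m·s⁻¹
  45.0 m·s⁻¹:  m·s⁻¹
  (317 kg m s^-2) × (0.961 s):  [kg·m·s⁻²] · [s] = kg·m·s⁻¹
  (360 m) × (44.3 kg·s⁻¹):  [m] · [kg·s⁻¹] = kg·m·s⁻¹
The terms do not share a single dimension (kg·m·s⁻¹ vs m·s⁻¹).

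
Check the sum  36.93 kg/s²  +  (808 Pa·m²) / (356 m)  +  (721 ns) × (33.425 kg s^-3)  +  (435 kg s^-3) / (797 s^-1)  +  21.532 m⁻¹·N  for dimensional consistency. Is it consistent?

Expand each in SI base units:
  36.93 kg/s²:  kg·s⁻²
  (808 Pa·m²) / (356 m):  [kg·m·s⁻²] / [m] = kg·s⁻²
  (721 ns) × (33.425 kg s^-3):  [s] · [kg·s⁻³] = kg·s⁻²
  (435 kg s^-3) / (797 s^-1):  [kg·s⁻³] / [s⁻¹] = kg·s⁻²
  21.532 m⁻¹·N:  N·m⁻¹ = kg·m·s⁻²·m⁻¹ = kg·s⁻²
Every term reduces to kg·s⁻².

Yes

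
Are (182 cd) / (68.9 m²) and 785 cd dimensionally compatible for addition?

No

Expand each in SI base units:
  (182 cd) / (68.9 m²):  [cd] / [m²] = m⁻²·cd
  785 cd:  cd
m⁻²·cd ≠ cd, so they cannot be added.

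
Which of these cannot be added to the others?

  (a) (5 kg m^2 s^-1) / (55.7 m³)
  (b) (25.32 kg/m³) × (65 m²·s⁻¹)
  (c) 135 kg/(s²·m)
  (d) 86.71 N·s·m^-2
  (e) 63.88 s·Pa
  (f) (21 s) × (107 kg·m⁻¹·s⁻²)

(c)

In SI base units:
  (a) [kg·m²·s⁻¹] / [m³] = kg·m⁻¹·s⁻¹
  (b) [kg·m⁻³] · [m²·s⁻¹] = kg·m⁻¹·s⁻¹
  (c) kg·m⁻¹·s⁻²
  (d) N·s·m⁻² = kg·m·s⁻²·s·m⁻² = kg·m⁻¹·s⁻¹
  (e) Pa·s = N·m⁻²·s = kg·m⁻¹·s⁻¹
  (f) [s] · [kg·m⁻¹·s⁻²] = kg·m⁻¹·s⁻¹
All reduce to kg·m⁻¹·s⁻¹ except (c), which is kg·m⁻¹·s⁻².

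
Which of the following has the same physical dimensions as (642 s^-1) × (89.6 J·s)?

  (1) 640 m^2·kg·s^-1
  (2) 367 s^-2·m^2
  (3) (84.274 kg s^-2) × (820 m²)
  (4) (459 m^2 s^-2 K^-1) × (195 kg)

(3)

Reference: [s⁻¹] · [kg·m²·s⁻¹] = kg·m²·s⁻².
Each option:
  (1) kg·m²·s⁻¹
  (2) m²·s⁻²
  (3) [kg·s⁻²] · [m²] = kg·m²·s⁻²  ← same
  (4) [m²·s⁻²·K⁻¹] · [kg] = kg·m²·s⁻²·K⁻¹
Only (3) matches kg·m²·s⁻².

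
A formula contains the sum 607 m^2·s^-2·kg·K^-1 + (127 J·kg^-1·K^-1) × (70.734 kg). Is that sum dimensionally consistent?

Yes

Reduce each to base SI dimensions:
  607 m^2·s^-2·kg·K^-1:  kg·m²·s⁻²·K⁻¹
  (127 J·kg^-1·K^-1) × (70.734 kg):  [m²·s⁻²·K⁻¹] · [kg] = kg·m²·s⁻²·K⁻¹
Both are kg·m²·s⁻²·K⁻¹, so they have the same dimensions and can be added.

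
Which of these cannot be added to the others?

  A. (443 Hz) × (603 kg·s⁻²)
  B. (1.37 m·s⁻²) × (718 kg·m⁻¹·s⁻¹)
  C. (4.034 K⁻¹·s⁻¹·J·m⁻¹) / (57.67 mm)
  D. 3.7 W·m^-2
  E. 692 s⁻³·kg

Reduce each to base SI dimensions:
  A. [s⁻¹] · [kg·s⁻²] = kg·s⁻³
  B. [m·s⁻²] · [kg·m⁻¹·s⁻¹] = kg·s⁻³
  C. [kg·m·s⁻³·K⁻¹] / [m] = kg·s⁻³·K⁻¹
  D. W·m⁻² = J·s⁻¹·m⁻² = kg·s⁻³
  E. kg·s⁻³
All reduce to kg·s⁻³ except C., which is kg·s⁻³·K⁻¹.

C.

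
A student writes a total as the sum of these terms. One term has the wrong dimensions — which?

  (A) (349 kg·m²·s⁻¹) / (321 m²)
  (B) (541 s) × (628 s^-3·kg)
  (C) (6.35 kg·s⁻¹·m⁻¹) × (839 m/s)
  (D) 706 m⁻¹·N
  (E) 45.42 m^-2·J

Dimensions:
  (A) [kg·m²·s⁻¹] / [m²] = kg·s⁻¹
  (B) [s] · [kg·s⁻³] = kg·s⁻²
  (C) [kg·m⁻¹·s⁻¹] · [m·s⁻¹] = kg·s⁻²
  (D) N·m⁻¹ = kg·m·s⁻²·m⁻¹ = kg·s⁻²
  (E) J·m⁻² = N·m·m⁻² = kg·s⁻²
All reduce to kg·s⁻² except (A), which is kg·s⁻¹.

(A)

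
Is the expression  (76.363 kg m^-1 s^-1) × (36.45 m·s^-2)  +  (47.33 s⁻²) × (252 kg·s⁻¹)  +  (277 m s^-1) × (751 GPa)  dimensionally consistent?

Yes

Reduce each to base SI dimensions:
  (76.363 kg m^-1 s^-1) × (36.45 m·s^-2):  [kg·m⁻¹·s⁻¹] · [m·s⁻²] = kg·s⁻³
  (47.33 s⁻²) × (252 kg·s⁻¹):  [s⁻²] · [kg·s⁻¹] = kg·s⁻³
  (277 m s^-1) × (751 GPa):  [m·s⁻¹] · [kg·m⁻¹·s⁻²] = kg·s⁻³
Every term reduces to kg·s⁻³.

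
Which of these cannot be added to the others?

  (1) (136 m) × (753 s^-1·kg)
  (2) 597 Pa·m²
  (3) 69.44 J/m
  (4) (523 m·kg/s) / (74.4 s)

(1)

Reduce each to base SI dimensions:
  (1) [m] · [kg·s⁻¹] = kg·m·s⁻¹
  (2) Pa·m² = N·m⁻²·m² = kg·m·s⁻²
  (3) J·m⁻¹ = N·m·m⁻¹ = kg·m·s⁻²
  (4) [kg·m·s⁻¹] / [s] = kg·m·s⁻²
All reduce to kg·m·s⁻² except (1), which is kg·m·s⁻¹.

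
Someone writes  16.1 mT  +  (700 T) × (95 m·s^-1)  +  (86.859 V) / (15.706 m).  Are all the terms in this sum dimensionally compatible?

No

Dimensions:
  16.1 mT:  T = Wb·m⁻² = kg·s⁻²·A⁻¹
  (700 T) × (95 m·s^-1):  [kg·s⁻²·A⁻¹] · [m·s⁻¹] = kg·m·s⁻³·A⁻¹
  (86.859 V) / (15.706 m):  [kg·m²·s⁻³·A⁻¹] / [m] = kg·m·s⁻³·A⁻¹
The terms do not share a single dimension (kg·m·s⁻³·A⁻¹ vs kg·s⁻²·A⁻¹).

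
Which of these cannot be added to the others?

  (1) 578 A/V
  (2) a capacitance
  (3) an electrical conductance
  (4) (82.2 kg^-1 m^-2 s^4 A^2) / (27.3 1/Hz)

(2)

Work out the base dimensions of each:
  (1) A·V⁻¹ = A·(J·C⁻¹)⁻¹ = kg⁻¹·m⁻²·s³·A²
  (2) [capacitance] = kg⁻¹·m⁻²·s⁴·A²
  (3) [electrical conductance] = kg⁻¹·m⁻²·s³·A²
  (4) [kg⁻¹·m⁻²·s⁴·A²] / [s] = kg⁻¹·m⁻²·s³·A²
All reduce to kg⁻¹·m⁻²·s³·A² except (2), which is kg⁻¹·m⁻²·s⁴·A².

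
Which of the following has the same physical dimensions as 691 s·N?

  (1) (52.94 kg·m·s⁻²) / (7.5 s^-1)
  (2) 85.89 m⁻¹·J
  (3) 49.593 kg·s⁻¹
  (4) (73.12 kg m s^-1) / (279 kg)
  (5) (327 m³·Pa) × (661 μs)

(1)

Reference: N·s = kg·m·s⁻²·s = kg·m·s⁻¹.
Each option:
  (1) [kg·m·s⁻²] / [s⁻¹] = kg·m·s⁻¹  ← same
  (2) J·m⁻¹ = N·m·m⁻¹ = kg·m·s⁻²
  (3) kg·s⁻¹
  (4) [kg·m·s⁻¹] / [kg] = m·s⁻¹
  (5) [kg·m²·s⁻²] · [s] = kg·m²·s⁻¹
Only (1) matches kg·m·s⁻¹.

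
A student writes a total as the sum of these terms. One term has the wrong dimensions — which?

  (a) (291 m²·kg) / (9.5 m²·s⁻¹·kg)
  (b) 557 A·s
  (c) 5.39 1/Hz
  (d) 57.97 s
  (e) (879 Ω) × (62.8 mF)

Expand each in SI base units:
  (a) [kg·m²] / [kg·m²·s⁻¹] = s
  (b) A·s = s·A
  (c) Hz⁻¹ = (s⁻¹)⁻¹ = s
  (d) s
  (e) [kg·m²·s⁻³·A⁻²] · [kg⁻¹·m⁻²·s⁴·A²] = s
All reduce to s except (b), which is s·A.

(b)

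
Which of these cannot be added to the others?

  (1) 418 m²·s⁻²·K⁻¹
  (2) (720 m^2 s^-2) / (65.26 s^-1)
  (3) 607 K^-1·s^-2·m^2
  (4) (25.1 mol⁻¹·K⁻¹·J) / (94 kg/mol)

Work out the base dimensions of each:
  (1) m²·s⁻²·K⁻¹
  (2) [m²·s⁻²] / [s⁻¹] = m²·s⁻¹
  (3) m²·s⁻²·K⁻¹
  (4) [kg·m²·s⁻²·K⁻¹·mol⁻¹] / [kg·mol⁻¹] = m²·s⁻²·K⁻¹
All reduce to m²·s⁻²·K⁻¹ except (2), which is m²·s⁻¹.

(2)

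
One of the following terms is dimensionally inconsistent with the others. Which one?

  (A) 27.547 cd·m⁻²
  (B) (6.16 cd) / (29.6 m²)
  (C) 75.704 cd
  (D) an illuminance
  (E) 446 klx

(C)

Expand each in SI base units:
  (A) cd·m⁻² = m⁻²·cd
  (B) [cd] / [m²] = m⁻²·cd
  (C) cd
  (D) [illuminance] = m⁻²·cd
  (E) lx = lm·m⁻² = m⁻²·cd
All reduce to m⁻²·cd except (C), which is cd.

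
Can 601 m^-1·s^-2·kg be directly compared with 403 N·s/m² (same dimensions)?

Dimensions:
  601 m^-1·s^-2·kg:  kg·m⁻¹·s⁻²
  403 N·s/m²:  N·s·m⁻² = kg·m·s⁻²·s·m⁻² = kg·m⁻¹·s⁻¹
kg·m⁻¹·s⁻² ≠ kg·m⁻¹·s⁻¹, so they cannot be added.

No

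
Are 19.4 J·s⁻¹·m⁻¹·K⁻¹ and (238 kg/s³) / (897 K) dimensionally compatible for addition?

Work out the base dimensions of each:
  19.4 J·s⁻¹·m⁻¹·K⁻¹:  J·s⁻¹·m⁻¹·K⁻¹ = N·m·s⁻¹·m⁻¹·K⁻¹ = kg·m·s⁻³·K⁻¹
  (238 kg/s³) / (897 K):  [kg·s⁻³] / [K] = kg·s⁻³·K⁻¹
kg·m·s⁻³·K⁻¹ ≠ kg·s⁻³·K⁻¹, so they cannot be added.

No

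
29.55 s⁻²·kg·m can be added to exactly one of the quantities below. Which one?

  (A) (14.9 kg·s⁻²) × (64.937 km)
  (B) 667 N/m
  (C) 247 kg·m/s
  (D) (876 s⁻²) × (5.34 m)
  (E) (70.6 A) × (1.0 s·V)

(A)

Reference: kg·m·s⁻².
Each option:
  (A) [kg·s⁻²] · [m] = kg·m·s⁻²  ← same
  (B) N·m⁻¹ = kg·m·s⁻²·m⁻¹ = kg·s⁻²
  (C) kg·m·s⁻¹
  (D) [s⁻²] · [m] = m·s⁻²
  (E) [A] · [kg·m²·s⁻²·A⁻¹] = kg·m²·s⁻²
Only (A) matches kg·m·s⁻².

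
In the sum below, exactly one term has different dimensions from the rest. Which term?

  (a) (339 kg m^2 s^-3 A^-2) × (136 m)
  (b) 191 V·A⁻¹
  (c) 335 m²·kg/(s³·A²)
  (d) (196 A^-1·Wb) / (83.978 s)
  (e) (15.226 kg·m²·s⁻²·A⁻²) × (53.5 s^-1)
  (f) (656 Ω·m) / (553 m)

(a)

Work out the base dimensions of each:
  (a) [kg·m²·s⁻³·A⁻²] · [m] = kg·m³·s⁻³·A⁻²
  (b) V·A⁻¹ = J·C⁻¹·A⁻¹ = kg·m²·s⁻³·A⁻²
  (c) kg·m²·s⁻³·A⁻²
  (d) [kg·m²·s⁻²·A⁻²] / [s] = kg·m²·s⁻³·A⁻²
  (e) [kg·m²·s⁻²·A⁻²] · [s⁻¹] = kg·m²·s⁻³·A⁻²
  (f) [kg·m³·s⁻³·A⁻²] / [m] = kg·m²·s⁻³·A⁻²
All reduce to kg·m²·s⁻³·A⁻² except (a), which is kg·m³·s⁻³·A⁻².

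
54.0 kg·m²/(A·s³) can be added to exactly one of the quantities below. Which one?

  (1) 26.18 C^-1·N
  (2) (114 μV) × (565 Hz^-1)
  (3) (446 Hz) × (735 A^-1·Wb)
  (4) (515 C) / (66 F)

(4)

Reference: kg·m²·s⁻³·A⁻¹.
Each option:
  (1) N·C⁻¹ = kg·m·s⁻²·(s·A)⁻¹ = kg·m·s⁻³·A⁻¹
  (2) [kg·m²·s⁻³·A⁻¹] · [s] = kg·m²·s⁻²·A⁻¹
  (3) [s⁻¹] · [kg·m²·s⁻²·A⁻²] = kg·m²·s⁻³·A⁻²
  (4) [s·A] / [kg⁻¹·m⁻²·s⁴·A²] = kg·m²·s⁻³·A⁻¹  ← same
Only (4) matches kg·m²·s⁻³·A⁻¹.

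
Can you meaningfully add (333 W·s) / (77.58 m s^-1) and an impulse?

Yes

Expand each in SI base units:
  (333 W·s) / (77.58 m s^-1):  [kg·m²·s⁻²] / [m·s⁻¹] = kg·m·s⁻¹
  an impulse:  [impulse] = kg·m·s⁻¹
Both are kg·m·s⁻¹, so they have the same dimensions and can be added.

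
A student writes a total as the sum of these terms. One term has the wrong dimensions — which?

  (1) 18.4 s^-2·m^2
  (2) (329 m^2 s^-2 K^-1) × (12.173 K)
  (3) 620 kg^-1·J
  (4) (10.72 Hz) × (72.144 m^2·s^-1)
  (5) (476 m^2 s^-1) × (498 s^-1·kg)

(5)

Expand each in SI base units:
  (1) m²·s⁻²
  (2) [m²·s⁻²·K⁻¹] · [K] = m²·s⁻²
  (3) J·kg⁻¹ = N·m·kg⁻¹ = m²·s⁻²
  (4) [s⁻¹] · [m²·s⁻¹] = m²·s⁻²
  (5) [m²·s⁻¹] · [kg·s⁻¹] = kg·m²·s⁻²
All reduce to m²·s⁻² except (5), which is kg·m²·s⁻².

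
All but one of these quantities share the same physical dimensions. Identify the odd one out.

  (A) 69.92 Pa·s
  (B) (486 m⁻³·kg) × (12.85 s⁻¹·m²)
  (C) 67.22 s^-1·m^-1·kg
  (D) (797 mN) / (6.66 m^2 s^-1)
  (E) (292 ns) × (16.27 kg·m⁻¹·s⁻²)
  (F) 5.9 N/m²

(F)

Work out the base dimensions of each:
  (A) Pa·s = N·m⁻²·s = kg·m⁻¹·s⁻¹
  (B) [kg·m⁻³] · [m²·s⁻¹] = kg·m⁻¹·s⁻¹
  (C) kg·m⁻¹·s⁻¹
  (D) [kg·m·s⁻²] / [m²·s⁻¹] = kg·m⁻¹·s⁻¹
  (E) [s] · [kg·m⁻¹·s⁻²] = kg·m⁻¹·s⁻¹
  (F) N·m⁻² = kg·m·s⁻²·m⁻² = kg·m⁻¹·s⁻²
All reduce to kg·m⁻¹·s⁻¹ except (F), which is kg·m⁻¹·s⁻².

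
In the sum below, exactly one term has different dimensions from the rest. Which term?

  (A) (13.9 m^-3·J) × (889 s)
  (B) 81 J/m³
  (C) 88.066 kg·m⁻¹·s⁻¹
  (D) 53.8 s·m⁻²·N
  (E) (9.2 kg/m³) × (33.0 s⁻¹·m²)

Dimensions:
  (A) [kg·m⁻¹·s⁻²] · [s] = kg·m⁻¹·s⁻¹
  (B) J·m⁻³ = N·m·m⁻³ = kg·m⁻¹·s⁻²
  (C) kg·m⁻¹·s⁻¹
  (D) N·s·m⁻² = kg·m·s⁻²·s·m⁻² = kg·m⁻¹·s⁻¹
  (E) [kg·m⁻³] · [m²·s⁻¹] = kg·m⁻¹·s⁻¹
All reduce to kg·m⁻¹·s⁻¹ except (B), which is kg·m⁻¹·s⁻².

(B)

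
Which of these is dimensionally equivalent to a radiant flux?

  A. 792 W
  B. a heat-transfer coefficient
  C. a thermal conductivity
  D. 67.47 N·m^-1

Reference: [radiant flux] = kg·m²·s⁻³.
Each option:
  A. W = J·s⁻¹ = kg·m²·s⁻³  ← same
  B. [heat-transfer coefficient] = kg·s⁻³·K⁻¹
  C. [thermal conductivity] = kg·m·s⁻³·K⁻¹
  D. N·m⁻¹ = kg·m·s⁻²·m⁻¹ = kg·s⁻²
Only A. matches kg·m²·s⁻³.

A.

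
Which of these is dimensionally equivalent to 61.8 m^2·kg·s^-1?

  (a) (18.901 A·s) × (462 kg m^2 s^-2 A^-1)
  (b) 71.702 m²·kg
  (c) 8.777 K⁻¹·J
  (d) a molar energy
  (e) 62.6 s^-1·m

Reference: kg·m²·s⁻¹.
Each option:
  (a) [s·A] · [kg·m²·s⁻²·A⁻¹] = kg·m²·s⁻¹  ← same
  (b) kg·m²
  (c) J·K⁻¹ = N·m·K⁻¹ = kg·m²·s⁻²·K⁻¹
  (d) [molar energy] = kg·m²·s⁻²·mol⁻¹
  (e) m·s⁻¹
Only (a) matches kg·m²·s⁻¹.

(a)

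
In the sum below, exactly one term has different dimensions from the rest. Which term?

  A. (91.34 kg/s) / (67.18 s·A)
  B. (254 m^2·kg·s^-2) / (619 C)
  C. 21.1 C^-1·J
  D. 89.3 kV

In SI base units:
  A. [kg·s⁻¹] / [s·A] = kg·s⁻²·A⁻¹
  B. [kg·m²·s⁻²] / [s·A] = kg·m²·s⁻³·A⁻¹
  C. J·C⁻¹ = N·m·(s·A)⁻¹ = kg·m²·s⁻³·A⁻¹
  D. V = J·C⁻¹ = kg·m²·s⁻³·A⁻¹
All reduce to kg·m²·s⁻³·A⁻¹ except A., which is kg·s⁻²·A⁻¹.

A.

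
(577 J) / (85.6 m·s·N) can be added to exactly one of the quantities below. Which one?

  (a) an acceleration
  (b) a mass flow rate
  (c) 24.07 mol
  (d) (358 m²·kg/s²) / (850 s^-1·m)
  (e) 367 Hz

Reference: [kg·m²·s⁻²] / [kg·m²·s⁻¹] = s⁻¹.
Each option:
  (a) [acceleration] = m·s⁻²
  (b) [mass flow rate] = kg·s⁻¹
  (c) mol
  (d) [kg·m²·s⁻²] / [m·s⁻¹] = kg·m·s⁻¹
  (e) Hz = s⁻¹  ← same
Only (e) matches s⁻¹.

(e)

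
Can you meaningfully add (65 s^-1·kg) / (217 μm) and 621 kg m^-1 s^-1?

Yes

Reduce each to base SI dimensions:
  (65 s^-1·kg) / (217 μm):  [kg·s⁻¹] / [m] = kg·m⁻¹·s⁻¹
  621 kg m^-1 s^-1:  kg·m⁻¹·s⁻¹
Both are kg·m⁻¹·s⁻¹, so they have the same dimensions and can be added.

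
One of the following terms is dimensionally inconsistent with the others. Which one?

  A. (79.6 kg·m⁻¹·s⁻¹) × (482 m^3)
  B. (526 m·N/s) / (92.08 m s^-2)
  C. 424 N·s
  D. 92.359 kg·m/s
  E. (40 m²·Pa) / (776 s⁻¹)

A.

Expand each in SI base units:
  A. [kg·m⁻¹·s⁻¹] · [m³] = kg·m²·s⁻¹
  B. [kg·m²·s⁻³] / [m·s⁻²] = kg·m·s⁻¹
  C. N·s = kg·m·s⁻²·s = kg·m·s⁻¹
  D. kg·m·s⁻¹
  E. [kg·m·s⁻²] / [s⁻¹] = kg·m·s⁻¹
All reduce to kg·m·s⁻¹ except A., which is kg·m²·s⁻¹.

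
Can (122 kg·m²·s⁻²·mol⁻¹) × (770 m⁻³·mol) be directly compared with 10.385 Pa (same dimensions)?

Yes

In SI base units:
  (122 kg·m²·s⁻²·mol⁻¹) × (770 m⁻³·mol):  [kg·m²·s⁻²·mol⁻¹] · [m⁻³·mol] = kg·m⁻¹·s⁻²
  10.385 Pa:  Pa = N·m⁻² = kg·m⁻¹·s⁻²
Both are kg·m⁻¹·s⁻², so they have the same dimensions and can be added.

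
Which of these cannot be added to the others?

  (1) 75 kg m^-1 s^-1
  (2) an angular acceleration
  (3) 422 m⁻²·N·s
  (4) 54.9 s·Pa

(2)

Work out the base dimensions of each:
  (1) kg·m⁻¹·s⁻¹
  (2) [angular acceleration] = s⁻²
  (3) N·s·m⁻² = kg·m·s⁻²·s·m⁻² = kg·m⁻¹·s⁻¹
  (4) Pa·s = N·m⁻²·s = kg·m⁻¹·s⁻¹
All reduce to kg·m⁻¹·s⁻¹ except (2), which is s⁻².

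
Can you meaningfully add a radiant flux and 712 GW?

Yes

In SI base units:
  a radiant flux:  [radiant flux] = kg·m²·s⁻³
  712 GW:  W = J·s⁻¹ = kg·m²·s⁻³
Both are kg·m²·s⁻³, so they have the same dimensions and can be added.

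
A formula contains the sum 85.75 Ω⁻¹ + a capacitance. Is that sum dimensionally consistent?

No

Dimensions:
  85.75 Ω⁻¹:  Ω⁻¹ = (V·A⁻¹)⁻¹ = kg⁻¹·m⁻²·s³·A²
  a capacitance:  [capacitance] = kg⁻¹·m⁻²·s⁴·A²
kg⁻¹·m⁻²·s³·A² ≠ kg⁻¹·m⁻²·s⁴·A², so they cannot be added.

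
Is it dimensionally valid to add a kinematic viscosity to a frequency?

No

Dimensions:
  a kinematic viscosity:  [kinematic viscosity] = m²·s⁻¹
  a frequency:  [frequency] = s⁻¹
m²·s⁻¹ ≠ s⁻¹, so they cannot be added.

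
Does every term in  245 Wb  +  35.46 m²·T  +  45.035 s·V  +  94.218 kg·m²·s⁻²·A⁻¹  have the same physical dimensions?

Yes

Dimensions:
  245 Wb:  Wb = V·s = kg·m²·s⁻²·A⁻¹
  35.46 m²·T:  T·m² = Wb·m⁻²·m² = kg·m²·s⁻²·A⁻¹
  45.035 s·V:  V·s = J·C⁻¹·s = kg·m²·s⁻²·A⁻¹
  94.218 kg·m²·s⁻²·A⁻¹:  kg·m²·s⁻²·A⁻¹
Every term reduces to kg·m²·s⁻²·A⁻¹.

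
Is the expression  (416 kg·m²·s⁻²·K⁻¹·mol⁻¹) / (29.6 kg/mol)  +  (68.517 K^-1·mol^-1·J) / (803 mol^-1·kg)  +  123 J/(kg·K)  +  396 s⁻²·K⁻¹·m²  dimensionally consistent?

Yes

In SI base units:
  (416 kg·m²·s⁻²·K⁻¹·mol⁻¹) / (29.6 kg/mol):  [kg·m²·s⁻²·K⁻¹·mol⁻¹] / [kg·mol⁻¹] = m²·s⁻²·K⁻¹
  (68.517 K^-1·mol^-1·J) / (803 mol^-1·kg):  [kg·m²·s⁻²·K⁻¹·mol⁻¹] / [kg·mol⁻¹] = m²·s⁻²·K⁻¹
  123 J/(kg·K):  J·kg⁻¹·K⁻¹ = N·m·kg⁻¹·K⁻¹ = m²·s⁻²·K⁻¹
  396 s⁻²·K⁻¹·m²:  m²·s⁻²·K⁻¹
Every term reduces to m²·s⁻²·K⁻¹.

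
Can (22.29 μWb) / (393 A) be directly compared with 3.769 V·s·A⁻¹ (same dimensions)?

Expand each in SI base units:
  (22.29 μWb) / (393 A):  [kg·m²·s⁻²·A⁻¹] / [A] = kg·m²·s⁻²·A⁻²
  3.769 V·s·A⁻¹:  V·s·A⁻¹ = J·C⁻¹·s·A⁻¹ = kg·m²·s⁻²·A⁻²
Both are kg·m²·s⁻²·A⁻², so they have the same dimensions and can be added.

Yes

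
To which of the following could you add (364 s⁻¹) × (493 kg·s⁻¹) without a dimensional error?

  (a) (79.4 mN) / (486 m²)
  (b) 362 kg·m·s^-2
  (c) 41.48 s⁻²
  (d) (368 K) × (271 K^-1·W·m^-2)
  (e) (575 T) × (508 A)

Reference: [s⁻¹] · [kg·s⁻¹] = kg·s⁻².
Each option:
  (a) [kg·m·s⁻²] / [m²] = kg·m⁻¹·s⁻²
  (b) kg·m·s⁻²
  (c) s⁻²
  (d) [K] · [kg·s⁻³·K⁻¹] = kg·s⁻³
  (e) [kg·s⁻²·A⁻¹] · [A] = kg·s⁻²  ← same
Only (e) matches kg·s⁻².

(e)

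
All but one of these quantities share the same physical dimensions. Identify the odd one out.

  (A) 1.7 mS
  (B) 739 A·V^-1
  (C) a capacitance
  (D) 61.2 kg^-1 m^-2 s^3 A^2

Dimensions:
  (A) S = Ω⁻¹ = kg⁻¹·m⁻²·s³·A²
  (B) A·V⁻¹ = A·(J·C⁻¹)⁻¹ = kg⁻¹·m⁻²·s³·A²
  (C) [capacitance] = kg⁻¹·m⁻²·s⁴·A²
  (D) kg⁻¹·m⁻²·s³·A²
All reduce to kg⁻¹·m⁻²·s³·A² except (C), which is kg⁻¹·m⁻²·s⁴·A².

(C)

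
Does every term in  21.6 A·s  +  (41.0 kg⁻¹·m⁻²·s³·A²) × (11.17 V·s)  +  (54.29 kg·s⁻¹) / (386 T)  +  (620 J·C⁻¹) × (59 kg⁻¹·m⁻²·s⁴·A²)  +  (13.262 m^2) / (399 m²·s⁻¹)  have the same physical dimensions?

Expand each in SI base units:
  21.6 A·s:  A·s = s·A
  (41.0 kg⁻¹·m⁻²·s³·A²) × (11.17 V·s):  [kg⁻¹·m⁻²·s³·A²] · [kg·m²·s⁻²·A⁻¹] = s·A
  (54.29 kg·s⁻¹) / (386 T):  [kg·s⁻¹] / [kg·s⁻²·A⁻¹] = s·A
  (620 J·C⁻¹) × (59 kg⁻¹·m⁻²·s⁴·A²):  [kg·m²·s⁻³·A⁻¹] · [kg⁻¹·m⁻²·s⁴·A²] = s·A
  (13.262 m^2) / (399 m²·s⁻¹):  [m²] / [m²·s⁻¹] = s
The terms do not share a single dimension (s vs s·A).

No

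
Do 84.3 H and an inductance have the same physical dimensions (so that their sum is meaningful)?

Yes

Reduce each to base SI dimensions:
  84.3 H:  H = V·s·A⁻¹ = kg·m²·s⁻²·A⁻²
  an inductance:  [inductance] = kg·m²·s⁻²·A⁻²
Both are kg·m²·s⁻²·A⁻², so they have the same dimensions and can be added.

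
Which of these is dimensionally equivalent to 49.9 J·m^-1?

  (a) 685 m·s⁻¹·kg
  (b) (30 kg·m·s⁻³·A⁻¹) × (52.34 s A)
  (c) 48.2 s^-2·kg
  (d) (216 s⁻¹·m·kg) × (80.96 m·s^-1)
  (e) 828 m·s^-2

Reference: J·m⁻¹ = N·m·m⁻¹ = kg·m·s⁻².
Each option:
  (a) kg·m·s⁻¹
  (b) [kg·m·s⁻³·A⁻¹] · [s·A] = kg·m·s⁻²  ← same
  (c) kg·s⁻²
  (d) [kg·m·s⁻¹] · [m·s⁻¹] = kg·m²·s⁻²
  (e) m·s⁻²
Only (b) matches kg·m·s⁻².

(b)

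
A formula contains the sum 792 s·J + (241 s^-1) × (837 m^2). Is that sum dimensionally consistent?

No

Reduce each to base SI dimensions:
  792 s·J:  J·s = N·m·s = kg·m²·s⁻¹
  (241 s^-1) × (837 m^2):  [s⁻¹] · [m²] = m²·s⁻¹
kg·m²·s⁻¹ ≠ m²·s⁻¹, so they cannot be added.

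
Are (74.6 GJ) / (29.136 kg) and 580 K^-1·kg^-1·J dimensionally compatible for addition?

Reduce each to base SI dimensions:
  (74.6 GJ) / (29.136 kg):  [kg·m²·s⁻²] / [kg] = m²·s⁻²
  580 K^-1·kg^-1·J:  J·kg⁻¹·K⁻¹ = N·m·kg⁻¹·K⁻¹ = m²·s⁻²·K⁻¹
m²·s⁻² ≠ m²·s⁻²·K⁻¹, so they cannot be added.

No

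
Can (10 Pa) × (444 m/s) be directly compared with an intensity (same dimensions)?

Yes

Dimensions:
  (10 Pa) × (444 m/s):  [kg·m⁻¹·s⁻²] · [m·s⁻¹] = kg·s⁻³
  an intensity:  [intensity] = kg·s⁻³
Both are kg·s⁻³, so they have the same dimensions and can be added.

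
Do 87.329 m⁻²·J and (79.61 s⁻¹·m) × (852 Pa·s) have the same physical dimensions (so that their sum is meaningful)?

Expand each in SI base units:
  87.329 m⁻²·J:  J·m⁻² = N·m·m⁻² = kg·s⁻²
  (79.61 s⁻¹·m) × (852 Pa·s):  [m·s⁻¹] · [kg·m⁻¹·s⁻¹] = kg·s⁻²
Both are kg·s⁻², so they have the same dimensions and can be added.

Yes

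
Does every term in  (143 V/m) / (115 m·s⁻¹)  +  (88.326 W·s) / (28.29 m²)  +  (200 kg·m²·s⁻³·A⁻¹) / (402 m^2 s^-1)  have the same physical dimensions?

In SI base units:
  (143 V/m) / (115 m·s⁻¹):  [kg·m·s⁻³·A⁻¹] / [m·s⁻¹] = kg·s⁻²·A⁻¹
  (88.326 W·s) / (28.29 m²):  [kg·m²·s⁻²] / [m²] = kg·s⁻²
  (200 kg·m²·s⁻³·A⁻¹) / (402 m^2 s^-1):  [kg·m²·s⁻³·A⁻¹] / [m²·s⁻¹] = kg·s⁻²·A⁻¹
The terms do not share a single dimension (kg·s⁻² vs kg·s⁻²·A⁻¹).

No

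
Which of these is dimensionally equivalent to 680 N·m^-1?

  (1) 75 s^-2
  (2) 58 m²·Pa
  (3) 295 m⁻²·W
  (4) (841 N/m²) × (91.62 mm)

(4)

Reference: N·m⁻¹ = kg·m·s⁻²·m⁻¹ = kg·s⁻².
Each option:
  (1) s⁻²
  (2) Pa·m² = N·m⁻²·m² = kg·m·s⁻²
  (3) W·m⁻² = J·s⁻¹·m⁻² = kg·s⁻³
  (4) [kg·m⁻¹·s⁻²] · [m] = kg·s⁻²  ← same
Only (4) matches kg·s⁻².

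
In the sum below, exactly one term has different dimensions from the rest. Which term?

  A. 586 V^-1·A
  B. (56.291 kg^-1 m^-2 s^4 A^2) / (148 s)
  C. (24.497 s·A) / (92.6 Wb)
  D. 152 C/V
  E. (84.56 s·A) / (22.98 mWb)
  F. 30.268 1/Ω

D.

In SI base units:
  A. A·V⁻¹ = A·(J·C⁻¹)⁻¹ = kg⁻¹·m⁻²·s³·A²
  B. [kg⁻¹·m⁻²·s⁴·A²] / [s] = kg⁻¹·m⁻²·s³·A²
  C. [s·A] / [kg·m²·s⁻²·A⁻¹] = kg⁻¹·m⁻²·s³·A²
  D. C·V⁻¹ = s·A·(J·C⁻¹)⁻¹ = kg⁻¹·m⁻²·s⁴·A²
  E. [s·A] / [kg·m²·s⁻²·A⁻¹] = kg⁻¹·m⁻²·s³·A²
  F. Ω⁻¹ = (V·A⁻¹)⁻¹ = kg⁻¹·m⁻²·s³·A²
All reduce to kg⁻¹·m⁻²·s³·A² except D., which is kg⁻¹·m⁻²·s⁴·A².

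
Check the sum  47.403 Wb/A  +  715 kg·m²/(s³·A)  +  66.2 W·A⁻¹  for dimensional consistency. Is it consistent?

No

Dimensions:
  47.403 Wb/A:  Wb·A⁻¹ = V·s·A⁻¹ = kg·m²·s⁻²·A⁻²
  715 kg·m²/(s³·A):  kg·m²·s⁻³·A⁻¹
  66.2 W·A⁻¹:  W·A⁻¹ = J·s⁻¹·A⁻¹ = kg·m²·s⁻³·A⁻¹
The terms do not share a single dimension (kg·m²·s⁻²·A⁻² vs kg·m²·s⁻³·A⁻¹).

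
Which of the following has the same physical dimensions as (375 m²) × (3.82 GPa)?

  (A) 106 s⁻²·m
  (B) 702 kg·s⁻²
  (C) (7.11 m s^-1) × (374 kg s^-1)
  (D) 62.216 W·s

Reference: [m²] · [kg·m⁻¹·s⁻²] = kg·m·s⁻².
Each option:
  (A) m·s⁻²
  (B) kg·s⁻²
  (C) [m·s⁻¹] · [kg·s⁻¹] = kg·m·s⁻²  ← same
  (D) W·s = J·s⁻¹·s = kg·m²·s⁻²
Only (C) matches kg·m·s⁻².

(C)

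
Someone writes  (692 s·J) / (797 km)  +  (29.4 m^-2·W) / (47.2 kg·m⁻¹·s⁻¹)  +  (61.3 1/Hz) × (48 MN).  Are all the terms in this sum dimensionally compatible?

Expand each in SI base units:
  (692 s·J) / (797 km):  [kg·m²·s⁻¹] / [m] = kg·m·s⁻¹
  (29.4 m^-2·W) / (47.2 kg·m⁻¹·s⁻¹):  [kg·s⁻³] / [kg·m⁻¹·s⁻¹] = m·s⁻²
  (61.3 1/Hz) × (48 MN):  [s] · [kg·m·s⁻²] = kg·m·s⁻¹
The terms do not share a single dimension (kg·m·s⁻¹ vs m·s⁻²).

No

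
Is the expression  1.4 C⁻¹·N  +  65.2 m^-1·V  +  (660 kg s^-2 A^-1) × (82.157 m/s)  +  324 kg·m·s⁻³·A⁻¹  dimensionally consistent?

Expand each in SI base units:
  1.4 C⁻¹·N:  N·C⁻¹ = kg·m·s⁻²·(s·A)⁻¹ = kg·m·s⁻³·A⁻¹
  65.2 m^-1·V:  V·m⁻¹ = J·C⁻¹·m⁻¹ = kg·m·s⁻³·A⁻¹
  (660 kg s^-2 A^-1) × (82.157 m/s):  [kg·s⁻²·A⁻¹] · [m·s⁻¹] = kg·m·s⁻³·A⁻¹
  324 kg·m·s⁻³·A⁻¹:  kg·m·s⁻³·A⁻¹
Every term reduces to kg·m·s⁻³·A⁻¹.

Yes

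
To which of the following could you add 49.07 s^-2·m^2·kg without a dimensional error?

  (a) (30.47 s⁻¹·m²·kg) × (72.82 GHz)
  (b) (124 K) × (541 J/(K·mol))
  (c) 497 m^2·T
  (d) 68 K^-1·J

Reference: kg·m²·s⁻².
Each option:
  (a) [kg·m²·s⁻¹] · [s⁻¹] = kg·m²·s⁻²  ← same
  (b) [K] · [kg·m²·s⁻²·K⁻¹·mol⁻¹] = kg·m²·s⁻²·mol⁻¹
  (c) T·m² = Wb·m⁻²·m² = kg·m²·s⁻²·A⁻¹
  (d) J·K⁻¹ = N·m·K⁻¹ = kg·m²·s⁻²·K⁻¹
Only (a) matches kg·m²·s⁻².

(a)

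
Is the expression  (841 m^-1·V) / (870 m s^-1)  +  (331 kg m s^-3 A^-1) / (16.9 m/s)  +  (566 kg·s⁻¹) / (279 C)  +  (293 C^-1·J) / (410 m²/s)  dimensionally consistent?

In SI base units:
  (841 m^-1·V) / (870 m s^-1):  [kg·m·s⁻³·A⁻¹] / [m·s⁻¹] = kg·s⁻²·A⁻¹
  (331 kg m s^-3 A^-1) / (16.9 m/s):  [kg·m·s⁻³·A⁻¹] / [m·s⁻¹] = kg·s⁻²·A⁻¹
  (566 kg·s⁻¹) / (279 C):  [kg·s⁻¹] / [s·A] = kg·s⁻²·A⁻¹
  (293 C^-1·J) / (410 m²/s):  [kg·m²·s⁻³·A⁻¹] / [m²·s⁻¹] = kg·s⁻²·A⁻¹
Every term reduces to kg·s⁻²·A⁻¹.

Yes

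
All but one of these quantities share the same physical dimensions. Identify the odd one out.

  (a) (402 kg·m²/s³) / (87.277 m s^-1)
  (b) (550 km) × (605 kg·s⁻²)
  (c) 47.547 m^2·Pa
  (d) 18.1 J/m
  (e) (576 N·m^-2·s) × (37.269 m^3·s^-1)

(e)

Work out the base dimensions of each:
  (a) [kg·m²·s⁻³] / [m·s⁻¹] = kg·m·s⁻²
  (b) [m] · [kg·s⁻²] = kg·m·s⁻²
  (c) Pa·m² = N·m⁻²·m² = kg·m·s⁻²
  (d) J·m⁻¹ = N·m·m⁻¹ = kg·m·s⁻²
  (e) [kg·m⁻¹·s⁻¹] · [m³·s⁻¹] = kg·m²·s⁻²
All reduce to kg·m·s⁻² except (e), which is kg·m²·s⁻².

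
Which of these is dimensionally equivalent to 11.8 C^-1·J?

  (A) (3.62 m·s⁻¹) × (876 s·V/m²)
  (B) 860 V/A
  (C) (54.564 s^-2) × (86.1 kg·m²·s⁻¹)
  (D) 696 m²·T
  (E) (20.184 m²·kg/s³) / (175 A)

Reference: J·C⁻¹ = N·m·(s·A)⁻¹ = kg·m²·s⁻³·A⁻¹.
Each option:
  (A) [m·s⁻¹] · [kg·s⁻²·A⁻¹] = kg·m·s⁻³·A⁻¹
  (B) V·A⁻¹ = J·C⁻¹·A⁻¹ = kg·m²·s⁻³·A⁻²
  (C) [s⁻²] · [kg·m²·s⁻¹] = kg·m²·s⁻³
  (D) T·m² = Wb·m⁻²·m² = kg·m²·s⁻²·A⁻¹
  (E) [kg·m²·s⁻³] / [A] = kg·m²·s⁻³·A⁻¹  ← same
Only (E) matches kg·m²·s⁻³·A⁻¹.

(E)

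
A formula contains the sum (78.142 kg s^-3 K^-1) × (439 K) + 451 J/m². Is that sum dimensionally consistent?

In SI base units:
  (78.142 kg s^-3 K^-1) × (439 K):  [kg·s⁻³·K⁻¹] · [K] = kg·s⁻³
  451 J/m²:  J·m⁻² = N·m·m⁻² = kg·s⁻²
kg·s⁻³ ≠ kg·s⁻², so they cannot be added.

No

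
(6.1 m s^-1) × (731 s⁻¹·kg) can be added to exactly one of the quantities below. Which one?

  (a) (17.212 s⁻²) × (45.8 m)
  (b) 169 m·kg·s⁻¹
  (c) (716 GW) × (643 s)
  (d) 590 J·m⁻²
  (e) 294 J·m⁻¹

Reference: [m·s⁻¹] · [kg·s⁻¹] = kg·m·s⁻².
Each option:
  (a) [s⁻²] · [m] = m·s⁻²
  (b) kg·m·s⁻¹
  (c) [kg·m²·s⁻³] · [s] = kg·m²·s⁻²
  (d) J·m⁻² = N·m·m⁻² = kg·s⁻²
  (e) J·m⁻¹ = N·m·m⁻¹ = kg·m·s⁻²  ← same
Only (e) matches kg·m·s⁻².

(e)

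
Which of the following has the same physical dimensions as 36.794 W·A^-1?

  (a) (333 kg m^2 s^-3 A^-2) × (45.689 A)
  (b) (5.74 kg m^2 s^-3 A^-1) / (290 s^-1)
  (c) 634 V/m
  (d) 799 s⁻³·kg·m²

Reference: W·A⁻¹ = J·s⁻¹·A⁻¹ = kg·m²·s⁻³·A⁻¹.
Each option:
  (a) [kg·m²·s⁻³·A⁻²] · [A] = kg·m²·s⁻³·A⁻¹  ← same
  (b) [kg·m²·s⁻³·A⁻¹] / [s⁻¹] = kg·m²·s⁻²·A⁻¹
  (c) V·m⁻¹ = J·C⁻¹·m⁻¹ = kg·m·s⁻³·A⁻¹
  (d) kg·m²·s⁻³
Only (a) matches kg·m²·s⁻³·A⁻¹.

(a)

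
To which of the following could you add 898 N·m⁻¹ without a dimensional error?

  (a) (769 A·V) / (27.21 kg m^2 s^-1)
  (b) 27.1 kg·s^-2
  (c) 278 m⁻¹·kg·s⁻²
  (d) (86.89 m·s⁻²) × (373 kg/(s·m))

Reference: N·m⁻¹ = kg·m·s⁻²·m⁻¹ = kg·s⁻².
Each option:
  (a) [kg·m²·s⁻³] / [kg·m²·s⁻¹] = s⁻²
  (b) kg·s⁻²  ← same
  (c) kg·m⁻¹·s⁻²
  (d) [m·s⁻²] · [kg·m⁻¹·s⁻¹] = kg·s⁻³
Only (b) matches kg·s⁻².

(b)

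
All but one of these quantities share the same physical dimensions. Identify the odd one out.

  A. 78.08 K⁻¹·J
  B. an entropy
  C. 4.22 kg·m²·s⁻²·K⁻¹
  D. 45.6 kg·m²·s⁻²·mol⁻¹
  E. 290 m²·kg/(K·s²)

D.

Work out the base dimensions of each:
  A. J·K⁻¹ = N·m·K⁻¹ = kg·m²·s⁻²·K⁻¹
  B. [entropy] = kg·m²·s⁻²·K⁻¹
  C. kg·m²·s⁻²·K⁻¹
  D. kg·m²·s⁻²·mol⁻¹
  E. kg·m²·s⁻²·K⁻¹
All reduce to kg·m²·s⁻²·K⁻¹ except D., which is kg·m²·s⁻²·mol⁻¹.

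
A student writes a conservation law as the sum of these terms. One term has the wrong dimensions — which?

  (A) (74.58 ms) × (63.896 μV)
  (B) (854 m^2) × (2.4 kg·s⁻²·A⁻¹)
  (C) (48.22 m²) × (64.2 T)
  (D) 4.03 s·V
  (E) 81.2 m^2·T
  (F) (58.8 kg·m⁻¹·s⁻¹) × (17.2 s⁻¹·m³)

In SI base units:
  (A) [s] · [kg·m²·s⁻³·A⁻¹] = kg·m²·s⁻²·A⁻¹
  (B) [m²] · [kg·s⁻²·A⁻¹] = kg·m²·s⁻²·A⁻¹
  (C) [m²] · [kg·s⁻²·A⁻¹] = kg·m²·s⁻²·A⁻¹
  (D) V·s = J·C⁻¹·s = kg·m²·s⁻²·A⁻¹
  (E) T·m² = Wb·m⁻²·m² = kg·m²·s⁻²·A⁻¹
  (F) [kg·m⁻¹·s⁻¹] · [m³·s⁻¹] = kg·m²·s⁻²
All reduce to kg·m²·s⁻²·A⁻¹ except (F), which is kg·m²·s⁻².

(F)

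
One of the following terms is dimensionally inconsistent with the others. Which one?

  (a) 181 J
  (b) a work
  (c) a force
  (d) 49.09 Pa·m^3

(c)

Dimensions:
  (a) J = N·m = kg·m²·s⁻²
  (b) [work] = kg·m²·s⁻²
  (c) [force] = kg·m·s⁻²
  (d) Pa·m³ = N·m⁻²·m³ = kg·m²·s⁻²
All reduce to kg·m²·s⁻² except (c), which is kg·m·s⁻².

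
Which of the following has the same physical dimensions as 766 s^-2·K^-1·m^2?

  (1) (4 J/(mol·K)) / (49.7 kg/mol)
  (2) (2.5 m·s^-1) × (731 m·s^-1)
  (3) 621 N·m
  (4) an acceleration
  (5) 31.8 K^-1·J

Reference: m²·s⁻²·K⁻¹.
Each option:
  (1) [kg·m²·s⁻²·K⁻¹·mol⁻¹] / [kg·mol⁻¹] = m²·s⁻²·K⁻¹  ← same
  (2) [m·s⁻¹] · [m·s⁻¹] = m²·s⁻²
  (3) N·m = kg·m·s⁻²·m = kg·m²·s⁻²
  (4) [acceleration] = m·s⁻²
  (5) J·K⁻¹ = N·m·K⁻¹ = kg·m²·s⁻²·K⁻¹
Only (1) matches m²·s⁻²·K⁻¹.

(1)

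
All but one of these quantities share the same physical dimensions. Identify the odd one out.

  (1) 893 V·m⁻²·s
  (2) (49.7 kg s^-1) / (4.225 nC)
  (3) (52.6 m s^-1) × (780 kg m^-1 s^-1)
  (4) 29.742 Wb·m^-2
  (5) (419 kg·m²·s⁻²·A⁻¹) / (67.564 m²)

(3)

Dimensions:
  (1) V·s·m⁻² = J·C⁻¹·s·m⁻² = kg·s⁻²·A⁻¹
  (2) [kg·s⁻¹] / [s·A] = kg·s⁻²·A⁻¹
  (3) [m·s⁻¹] · [kg·m⁻¹·s⁻¹] = kg·s⁻²
  (4) Wb·m⁻² = V·s·m⁻² = kg·s⁻²·A⁻¹
  (5) [kg·m²·s⁻²·A⁻¹] / [m²] = kg·s⁻²·A⁻¹
All reduce to kg·s⁻²·A⁻¹ except (3), which is kg·s⁻².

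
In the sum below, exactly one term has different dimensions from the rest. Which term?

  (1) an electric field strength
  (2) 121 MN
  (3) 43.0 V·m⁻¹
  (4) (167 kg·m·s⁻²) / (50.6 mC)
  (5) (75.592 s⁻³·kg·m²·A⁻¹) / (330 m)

In SI base units:
  (1) [electric field strength] = kg·m·s⁻³·A⁻¹
  (2) N = kg·m·s⁻²
  (3) V·m⁻¹ = J·C⁻¹·m⁻¹ = kg·m·s⁻³·A⁻¹
  (4) [kg·m·s⁻²] / [s·A] = kg·m·s⁻³·A⁻¹
  (5) [kg·m²·s⁻³·A⁻¹] / [m] = kg·m·s⁻³·A⁻¹
All reduce to kg·m·s⁻³·A⁻¹ except (2), which is kg·m·s⁻².

(2)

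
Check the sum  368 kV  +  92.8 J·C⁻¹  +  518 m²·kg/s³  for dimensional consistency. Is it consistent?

Reduce each to base SI dimensions:
  368 kV:  V = J·C⁻¹ = kg·m²·s⁻³·A⁻¹
  92.8 J·C⁻¹:  J·C⁻¹ = N·m·(s·A)⁻¹ = kg·m²·s⁻³·A⁻¹
  518 m²·kg/s³:  kg·m²·s⁻³
The terms do not share a single dimension (kg·m²·s⁻³ vs kg·m²·s⁻³·A⁻¹).

No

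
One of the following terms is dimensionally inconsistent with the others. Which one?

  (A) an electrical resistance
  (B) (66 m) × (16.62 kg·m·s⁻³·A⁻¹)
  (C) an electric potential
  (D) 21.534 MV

Expand each in SI base units:
  (A) [electrical resistance] = kg·m²·s⁻³·A⁻²
  (B) [m] · [kg·m·s⁻³·A⁻¹] = kg·m²·s⁻³·A⁻¹
  (C) [electric potential] = kg·m²·s⁻³·A⁻¹
  (D) V = J·C⁻¹ = kg·m²·s⁻³·A⁻¹
All reduce to kg·m²·s⁻³·A⁻¹ except (A), which is kg·m²·s⁻³·A⁻².

(A)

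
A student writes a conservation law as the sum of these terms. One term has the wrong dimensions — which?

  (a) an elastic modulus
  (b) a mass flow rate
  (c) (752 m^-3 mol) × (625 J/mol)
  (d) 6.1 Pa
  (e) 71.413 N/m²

(b)

In SI base units:
  (a) [elastic modulus] = kg·m⁻¹·s⁻²
  (b) [mass flow rate] = kg·s⁻¹
  (c) [m⁻³·mol] · [kg·m²·s⁻²·mol⁻¹] = kg·m⁻¹·s⁻²
  (d) Pa = N·m⁻² = kg·m⁻¹·s⁻²
  (e) N·m⁻² = kg·m·s⁻²·m⁻² = kg·m⁻¹·s⁻²
All reduce to kg·m⁻¹·s⁻² except (b), which is kg·s⁻¹.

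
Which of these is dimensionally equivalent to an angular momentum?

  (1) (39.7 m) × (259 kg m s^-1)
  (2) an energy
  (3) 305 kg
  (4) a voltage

(1)

Reference: [angular momentum] = kg·m²·s⁻¹.
Each option:
  (1) [m] · [kg·m·s⁻¹] = kg·m²·s⁻¹  ← same
  (2) [energy] = kg·m²·s⁻²
  (3) kg
  (4) [voltage] = kg·m²·s⁻³·A⁻¹
Only (1) matches kg·m²·s⁻¹.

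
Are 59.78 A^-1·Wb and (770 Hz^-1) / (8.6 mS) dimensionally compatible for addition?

Yes

Dimensions:
  59.78 A^-1·Wb:  Wb·A⁻¹ = V·s·A⁻¹ = kg·m²·s⁻²·A⁻²
  (770 Hz^-1) / (8.6 mS):  [s] / [kg⁻¹·m⁻²·s³·A²] = kg·m²·s⁻²·A⁻²
Both are kg·m²·s⁻²·A⁻², so they have the same dimensions and can be added.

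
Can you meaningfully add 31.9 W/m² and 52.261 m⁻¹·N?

In SI base units:
  31.9 W/m²:  W·m⁻² = J·s⁻¹·m⁻² = kg·s⁻³
  52.261 m⁻¹·N:  N·m⁻¹ = kg·m·s⁻²·m⁻¹ = kg·s⁻²
kg·s⁻³ ≠ kg·s⁻², so they cannot be added.

No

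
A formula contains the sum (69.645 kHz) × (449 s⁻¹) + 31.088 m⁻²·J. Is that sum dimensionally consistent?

No

Reduce each to base SI dimensions:
  (69.645 kHz) × (449 s⁻¹):  [s⁻¹] · [s⁻¹] = s⁻²
  31.088 m⁻²·J:  J·m⁻² = N·m·m⁻² = kg·s⁻²
s⁻² ≠ kg·s⁻², so they cannot be added.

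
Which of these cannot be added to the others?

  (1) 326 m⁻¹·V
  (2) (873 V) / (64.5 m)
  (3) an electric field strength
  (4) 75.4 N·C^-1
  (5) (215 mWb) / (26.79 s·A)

Dimensions:
  (1) V·m⁻¹ = J·C⁻¹·m⁻¹ = kg·m·s⁻³·A⁻¹
  (2) [kg·m²·s⁻³·A⁻¹] / [m] = kg·m·s⁻³·A⁻¹
  (3) [electric field strength] = kg·m·s⁻³·A⁻¹
  (4) N·C⁻¹ = kg·m·s⁻²·(s·A)⁻¹ = kg·m·s⁻³·A⁻¹
  (5) [kg·m²·s⁻²·A⁻¹] / [s·A] = kg·m²·s⁻³·A⁻²
All reduce to kg·m·s⁻³·A⁻¹ except (5), which is kg·m²·s⁻³·A⁻².

(5)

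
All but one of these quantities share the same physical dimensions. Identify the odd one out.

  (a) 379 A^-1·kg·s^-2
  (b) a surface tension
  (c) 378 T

Reduce each to base SI dimensions:
  (a) kg·s⁻²·A⁻¹
  (b) [surface tension] = kg·s⁻²
  (c) T = Wb·m⁻² = kg·s⁻²·A⁻¹
All reduce to kg·s⁻²·A⁻¹ except (b), which is kg·s⁻².

(b)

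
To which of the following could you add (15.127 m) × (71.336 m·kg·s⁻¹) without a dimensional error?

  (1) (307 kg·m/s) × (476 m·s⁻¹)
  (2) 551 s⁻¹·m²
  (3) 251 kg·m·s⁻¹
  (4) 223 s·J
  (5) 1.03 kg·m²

(4)

Reference: [m] · [kg·m·s⁻¹] = kg·m²·s⁻¹.
Each option:
  (1) [kg·m·s⁻¹] · [m·s⁻¹] = kg·m²·s⁻²
  (2) m²·s⁻¹
  (3) kg·m·s⁻¹
  (4) J·s = N·m·s = kg·m²·s⁻¹  ← same
  (5) kg·m²
Only (4) matches kg·m²·s⁻¹.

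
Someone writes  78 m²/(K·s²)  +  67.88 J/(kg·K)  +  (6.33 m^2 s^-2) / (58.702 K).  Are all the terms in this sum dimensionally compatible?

Work out the base dimensions of each:
  78 m²/(K·s²):  m²·s⁻²·K⁻¹
  67.88 J/(kg·K):  J·kg⁻¹·K⁻¹ = N·m·kg⁻¹·K⁻¹ = m²·s⁻²·K⁻¹
  (6.33 m^2 s^-2) / (58.702 K):  [m²·s⁻²] / [K] = m²·s⁻²·K⁻¹
Every term reduces to m²·s⁻²·K⁻¹.

Yes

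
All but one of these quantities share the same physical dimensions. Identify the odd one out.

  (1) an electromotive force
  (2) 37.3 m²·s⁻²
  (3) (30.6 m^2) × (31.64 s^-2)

(1)

Reduce each to base SI dimensions:
  (1) [electromotive force] = kg·m²·s⁻³·A⁻¹
  (2) m²·s⁻²
  (3) [m²] · [s⁻²] = m²·s⁻²
All reduce to m²·s⁻² except (1), which is kg·m²·s⁻³·A⁻¹.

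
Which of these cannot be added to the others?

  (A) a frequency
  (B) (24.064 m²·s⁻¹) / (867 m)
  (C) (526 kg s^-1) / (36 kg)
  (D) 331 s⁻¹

Work out the base dimensions of each:
  (A) [frequency] = s⁻¹
  (B) [m²·s⁻¹] / [m] = m·s⁻¹
  (C) [kg·s⁻¹] / [kg] = s⁻¹
  (D) s⁻¹
All reduce to s⁻¹ except (B), which is m·s⁻¹.

(B)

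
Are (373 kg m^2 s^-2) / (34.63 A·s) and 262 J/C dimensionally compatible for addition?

Dimensions:
  (373 kg m^2 s^-2) / (34.63 A·s):  [kg·m²·s⁻²] / [s·A] = kg·m²·s⁻³·A⁻¹
  262 J/C:  J·C⁻¹ = N·m·(s·A)⁻¹ = kg·m²·s⁻³·A⁻¹
Both are kg·m²·s⁻³·A⁻¹, so they have the same dimensions and can be added.

Yes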